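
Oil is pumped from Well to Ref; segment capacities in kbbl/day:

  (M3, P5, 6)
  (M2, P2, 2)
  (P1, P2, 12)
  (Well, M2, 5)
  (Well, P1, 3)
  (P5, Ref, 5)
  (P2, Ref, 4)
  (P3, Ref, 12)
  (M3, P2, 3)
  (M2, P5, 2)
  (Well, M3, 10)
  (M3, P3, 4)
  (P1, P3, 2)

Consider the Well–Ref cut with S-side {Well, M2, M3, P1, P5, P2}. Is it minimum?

Yes — it is a minimum cut (capacity 15).

Given cut capacity: 4 + 2 + 5 + 4 = 15.
Augment Well→M2→P5→Ref: bottleneck 2, flow now 2.
Augment Well→M2→P2→Ref: bottleneck 2, flow now 4.
Augment Well→M3→P5→Ref: bottleneck 3, flow now 7.
Augment Well→M3→P2→Ref: bottleneck 2, flow now 9.
Augment Well→M3→P3→Ref: bottleneck 4, flow now 13.
Augment Well→P1→P3→Ref: bottleneck 2, flow now 15.
No augmenting path remains; maximum flow = 15.
Cut capacity 15 equals the max flow, so it is a minimum cut.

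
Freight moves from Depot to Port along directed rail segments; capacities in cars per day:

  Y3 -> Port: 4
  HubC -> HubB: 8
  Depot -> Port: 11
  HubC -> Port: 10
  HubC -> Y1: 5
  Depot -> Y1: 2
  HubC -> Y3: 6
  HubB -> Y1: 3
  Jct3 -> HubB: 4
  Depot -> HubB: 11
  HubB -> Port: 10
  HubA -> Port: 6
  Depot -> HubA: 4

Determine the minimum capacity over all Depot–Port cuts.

Augment Depot→Port: bottleneck 11, flow now 11.
Augment Depot→HubA→Port: bottleneck 4, flow now 15.
Augment Depot→HubB→Port: bottleneck 10, flow now 25.
No augmenting path remains; maximum flow = 25.
By max-flow min-cut, the minimum cut capacity equals the max flow.
In the residual graph, reachable from Depot: {Depot, HubB, Y1}.
Min-cut edges: Depot→HubA (4), Depot→Port (11), HubB→Port (10); capacity 4 + 11 + 10 = 25.

25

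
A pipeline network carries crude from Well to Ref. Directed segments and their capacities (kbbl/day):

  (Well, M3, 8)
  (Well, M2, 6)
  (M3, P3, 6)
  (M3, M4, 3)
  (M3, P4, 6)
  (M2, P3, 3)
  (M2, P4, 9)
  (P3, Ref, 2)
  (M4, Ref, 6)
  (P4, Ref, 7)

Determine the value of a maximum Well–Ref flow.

Augment Well→M3→P3→Ref: bottleneck 2, flow now 2.
Augment Well→M3→M4→Ref: bottleneck 3, flow now 5.
Augment Well→M3→P4→Ref: bottleneck 3, flow now 8.
Augment Well→M2→P4→Ref: bottleneck 4, flow now 12.
No augmenting path remains; maximum flow = 12.
In the residual graph, reachable from Well: {Well, M3, M2, P3, P4}.
Min-cut edges: M3→M4 (3), P3→Ref (2), P4→Ref (7); capacity 3 + 2 + 7 = 12.
This cut is saturated, so no flow can exceed 12.

12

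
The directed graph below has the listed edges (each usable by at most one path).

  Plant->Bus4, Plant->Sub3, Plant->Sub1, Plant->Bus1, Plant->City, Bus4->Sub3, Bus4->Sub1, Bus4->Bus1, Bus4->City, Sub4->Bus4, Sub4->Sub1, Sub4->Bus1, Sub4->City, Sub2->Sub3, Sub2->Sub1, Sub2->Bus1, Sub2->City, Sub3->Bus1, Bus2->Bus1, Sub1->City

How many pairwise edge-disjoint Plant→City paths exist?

Assign every edge capacity 1; by Menger, the answer equals the max flow.
Path Plant→City (+1); total 1.
Path Plant→Bus4→City (+1); total 2.
Path Plant→Sub1→City (+1); total 3.
No residual Plant→City path; max flow = 3.
Certifying cut of size 3: {Plant→Bus4, Plant→City, Plant→Sub1}.

3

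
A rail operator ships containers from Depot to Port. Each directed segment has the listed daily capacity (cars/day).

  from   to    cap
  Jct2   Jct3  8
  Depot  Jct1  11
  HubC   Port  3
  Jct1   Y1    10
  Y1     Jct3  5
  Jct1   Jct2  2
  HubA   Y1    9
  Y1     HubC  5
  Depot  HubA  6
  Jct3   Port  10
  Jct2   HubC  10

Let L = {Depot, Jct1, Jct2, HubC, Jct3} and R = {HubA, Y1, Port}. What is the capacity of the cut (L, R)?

29

Edges leaving {Depot, Jct1, Jct2, HubC, Jct3}: Depot→HubA (6), Jct1→Y1 (10), HubC→Port (3), Jct3→Port (10).
Cut capacity = 6 + 10 + 3 + 10 = 29.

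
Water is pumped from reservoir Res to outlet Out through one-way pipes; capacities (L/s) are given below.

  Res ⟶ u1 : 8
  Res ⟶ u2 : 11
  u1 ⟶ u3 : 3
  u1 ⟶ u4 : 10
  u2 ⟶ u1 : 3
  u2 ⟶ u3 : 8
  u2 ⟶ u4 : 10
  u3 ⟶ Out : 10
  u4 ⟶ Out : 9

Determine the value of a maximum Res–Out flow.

Augment Res→u1→u3→Out: bottleneck 3, flow now 3.
Augment Res→u1→u4→Out: bottleneck 5, flow now 8.
Augment Res→u2→u3→Out: bottleneck 7, flow now 15.
Augment Res→u2→u4→Out: bottleneck 4, flow now 19.
No augmenting path remains; maximum flow = 19.
In the residual graph, reachable from Res: {Res}.
Min-cut edges: Res→u1 (8), Res→u2 (11); capacity 8 + 11 = 19.
This cut is saturated, so no flow can exceed 19.

19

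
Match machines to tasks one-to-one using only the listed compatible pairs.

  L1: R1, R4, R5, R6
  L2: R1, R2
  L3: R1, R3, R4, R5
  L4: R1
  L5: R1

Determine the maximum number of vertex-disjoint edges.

Unit-capacity flow: source→left, listed edges, right→sink; max matching = max flow.
Augmenting path L1→R1 (+1); matched 1.
Augmenting path L2→R2 (+1); matched 2.
Augmenting path L3→R3 (+1); matched 3.
Augmenting path L4→R1→L1→R4 (+1); matched 4.
No augmenting path remains; maximum matching = 4.
König certificate: {L1, L2, L3, R1} is a vertex cover of size 4 (every listed pair touches it), so no matching can be larger.

4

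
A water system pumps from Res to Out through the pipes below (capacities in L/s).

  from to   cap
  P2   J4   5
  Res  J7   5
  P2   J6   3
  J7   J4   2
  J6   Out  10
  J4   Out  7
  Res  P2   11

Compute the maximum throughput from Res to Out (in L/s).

10

Augment Res→P2→J6→Out: bottleneck 3, flow now 3.
Augment Res→P2→J4→Out: bottleneck 5, flow now 8.
Augment Res→J7→J4→Out: bottleneck 2, flow now 10.
No augmenting path remains; maximum flow = 10.
In the residual graph, reachable from Res: {Res, P2, J7}.
Min-cut edges: P2→J6 (3), P2→J4 (5), J7→J4 (2); capacity 3 + 5 + 2 = 10.
This cut is saturated, so no flow can exceed 10.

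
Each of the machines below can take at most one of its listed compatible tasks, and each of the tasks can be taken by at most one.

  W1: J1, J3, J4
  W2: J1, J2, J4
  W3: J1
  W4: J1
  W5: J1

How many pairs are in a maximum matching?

3

Unit-capacity flow: source→left, listed edges, right→sink; max matching = max flow.
Augmenting path W1→J1 (+1); matched 1.
Augmenting path W2→J2 (+1); matched 2.
Augmenting path W3→J1→W1→J3 (+1); matched 3.
No augmenting path remains; maximum matching = 3.
König certificate: {W1, W2, J1} is a vertex cover of size 3 (every listed pair touches it), so no matching can be larger.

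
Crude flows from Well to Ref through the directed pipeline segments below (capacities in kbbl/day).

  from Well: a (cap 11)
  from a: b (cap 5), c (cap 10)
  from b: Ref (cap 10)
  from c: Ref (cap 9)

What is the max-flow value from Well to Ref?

11

Augment Well→a→b→Ref: bottleneck 5, flow now 5.
Augment Well→a→c→Ref: bottleneck 6, flow now 11.
No augmenting path remains; maximum flow = 11.
In the residual graph, reachable from Well: {Well}.
Min-cut edges: Well→a (11); capacity 11 = 11.
This cut is saturated, so no flow can exceed 11.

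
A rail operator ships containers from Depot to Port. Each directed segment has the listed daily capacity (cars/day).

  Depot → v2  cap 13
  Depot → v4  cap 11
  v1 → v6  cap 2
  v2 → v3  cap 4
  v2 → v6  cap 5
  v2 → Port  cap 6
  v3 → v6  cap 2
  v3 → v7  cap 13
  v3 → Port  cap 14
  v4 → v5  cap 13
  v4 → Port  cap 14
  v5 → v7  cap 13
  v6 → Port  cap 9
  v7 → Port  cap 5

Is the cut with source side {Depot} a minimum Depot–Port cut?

Given cut capacity: 13 + 11 = 24.
Augment Depot→v2→Port: bottleneck 6, flow now 6.
Augment Depot→v4→Port: bottleneck 11, flow now 17.
Augment Depot→v2→v3→Port: bottleneck 4, flow now 21.
Augment Depot→v2→v6→Port: bottleneck 3, flow now 24.
No augmenting path remains; maximum flow = 24.
Cut capacity 24 equals the max flow, so it is a minimum cut.

Yes — it is a minimum cut (capacity 24).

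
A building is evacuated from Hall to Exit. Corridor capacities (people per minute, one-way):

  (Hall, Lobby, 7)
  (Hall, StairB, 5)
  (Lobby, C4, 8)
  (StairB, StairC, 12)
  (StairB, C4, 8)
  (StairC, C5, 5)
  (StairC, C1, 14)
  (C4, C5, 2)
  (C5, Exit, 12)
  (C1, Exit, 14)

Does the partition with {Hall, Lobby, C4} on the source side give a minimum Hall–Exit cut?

Yes — it is a minimum cut (capacity 7).

Given cut capacity: 5 + 2 = 7.
Augment Hall→Lobby→C4→C5→Exit: bottleneck 2, flow now 2.
Augment Hall→StairB→StairC→C5→Exit: bottleneck 5, flow now 7.
No augmenting path remains; maximum flow = 7.
Cut capacity 7 equals the max flow, so it is a minimum cut.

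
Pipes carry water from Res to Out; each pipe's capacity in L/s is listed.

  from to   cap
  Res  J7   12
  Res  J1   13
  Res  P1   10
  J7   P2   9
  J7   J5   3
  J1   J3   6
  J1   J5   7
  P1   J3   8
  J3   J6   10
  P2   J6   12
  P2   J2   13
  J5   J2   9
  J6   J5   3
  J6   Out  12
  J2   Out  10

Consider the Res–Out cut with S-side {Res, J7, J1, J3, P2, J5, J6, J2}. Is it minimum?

No — its capacity is 32, but the minimum cut has capacity 22.

Given cut capacity: 10 + 12 + 10 = 32.
Augment Res→J7→P2→J6→Out: bottleneck 9, flow now 9.
Augment Res→J7→J5→J2→Out: bottleneck 3, flow now 12.
Augment Res→J1→J3→J6→Out: bottleneck 3, flow now 15.
Augment Res→J1→J5→J2→Out: bottleneck 6, flow now 21.
Augment Res→J1→J3→J6→P2→J2→Out: bottleneck 1, flow now 22. (uses reverse residual edge)
No augmenting path remains; maximum flow = 22.
In the residual graph, reachable from Res: {Res, J7, J1, P1, J3, P2, J5, J6, J2}.
Min-cut edges: J6→Out (12), J2→Out (10); capacity 12 + 10 = 22.
Cut capacity 32 exceeds the max flow 22, so it is not minimum.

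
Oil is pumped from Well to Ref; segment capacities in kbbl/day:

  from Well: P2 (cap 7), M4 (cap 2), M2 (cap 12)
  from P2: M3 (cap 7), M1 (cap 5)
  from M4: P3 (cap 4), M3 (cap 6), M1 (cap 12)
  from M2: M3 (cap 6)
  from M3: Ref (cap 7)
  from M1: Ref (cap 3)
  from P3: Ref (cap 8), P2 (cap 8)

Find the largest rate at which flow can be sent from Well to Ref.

12

Augment Well→P2→M3→Ref: bottleneck 7, flow now 7.
Augment Well→M4→M1→Ref: bottleneck 2, flow now 9.
Augment Well→M2→M3→P2→M1→Ref: bottleneck 1, flow now 10. (uses reverse residual edge)
Augment Well→M2→M3→P2→M1→M4→P3→Ref: bottleneck 2, flow now 12. (uses reverse residual edge)
No augmenting path remains; maximum flow = 12.
In the residual graph, reachable from Well: {Well, P2, M2, M3, M1}.
Min-cut edges: Well→M4 (2), M3→Ref (7), M1→Ref (3); capacity 2 + 7 + 3 = 12.
This cut is saturated, so no flow can exceed 12.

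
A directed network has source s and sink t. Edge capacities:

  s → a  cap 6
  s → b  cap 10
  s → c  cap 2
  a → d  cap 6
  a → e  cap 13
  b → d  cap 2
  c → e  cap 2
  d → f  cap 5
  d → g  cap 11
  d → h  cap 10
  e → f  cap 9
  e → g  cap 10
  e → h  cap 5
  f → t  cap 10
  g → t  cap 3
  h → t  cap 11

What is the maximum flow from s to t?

10

Augment s→a→d→f→t: bottleneck 5, flow now 5.
Augment s→a→d→g→t: bottleneck 1, flow now 6.
Augment s→b→d→g→t: bottleneck 2, flow now 8.
Augment s→c→e→f→t: bottleneck 2, flow now 10.
No augmenting path remains; maximum flow = 10.
In the residual graph, reachable from s: {s, b}.
Min-cut edges: s→a (6), s→c (2), b→d (2); capacity 6 + 2 + 2 = 10.
This cut is saturated, so no flow can exceed 10.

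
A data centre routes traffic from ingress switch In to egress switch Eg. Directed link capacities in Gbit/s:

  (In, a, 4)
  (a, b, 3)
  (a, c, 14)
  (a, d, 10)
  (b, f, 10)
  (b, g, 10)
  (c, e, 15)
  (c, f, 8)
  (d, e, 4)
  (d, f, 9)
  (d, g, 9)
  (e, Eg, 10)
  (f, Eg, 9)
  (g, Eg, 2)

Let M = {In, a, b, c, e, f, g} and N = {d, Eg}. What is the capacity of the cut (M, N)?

31

Edges leaving {In, a, b, c, e, f, g}: a→d (10), e→Eg (10), f→Eg (9), g→Eg (2).
Cut capacity = 10 + 10 + 9 + 2 = 31.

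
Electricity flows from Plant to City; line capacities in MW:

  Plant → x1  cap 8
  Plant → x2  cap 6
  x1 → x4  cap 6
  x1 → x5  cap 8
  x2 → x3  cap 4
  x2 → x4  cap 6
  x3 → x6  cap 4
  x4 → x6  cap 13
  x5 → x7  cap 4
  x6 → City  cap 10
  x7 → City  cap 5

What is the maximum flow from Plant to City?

Augment Plant→x1→x4→x6→City: bottleneck 6, flow now 6.
Augment Plant→x1→x5→x7→City: bottleneck 2, flow now 8.
Augment Plant→x2→x3→x6→City: bottleneck 4, flow now 12.
Augment Plant→x2→x4→x1→x5→x7→City: bottleneck 2, flow now 14. (uses reverse residual edge)
No augmenting path remains; maximum flow = 14.
In the residual graph, reachable from Plant: {Plant}.
Min-cut edges: Plant→x1 (8), Plant→x2 (6); capacity 8 + 6 = 14.
This cut is saturated, so no flow can exceed 14.

14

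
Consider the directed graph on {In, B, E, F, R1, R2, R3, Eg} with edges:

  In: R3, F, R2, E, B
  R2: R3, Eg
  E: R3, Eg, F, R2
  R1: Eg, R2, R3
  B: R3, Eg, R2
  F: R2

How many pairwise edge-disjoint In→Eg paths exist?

Assign every edge capacity 1; by Menger, the answer equals the max flow.
Path In→B→Eg (+1); total 1.
Path In→E→Eg (+1); total 2.
Path In→R2→Eg (+1); total 3.
No residual In→Eg path; max flow = 3.
Certifying cut of size 3: {In→B, In→E, R2→Eg}.

3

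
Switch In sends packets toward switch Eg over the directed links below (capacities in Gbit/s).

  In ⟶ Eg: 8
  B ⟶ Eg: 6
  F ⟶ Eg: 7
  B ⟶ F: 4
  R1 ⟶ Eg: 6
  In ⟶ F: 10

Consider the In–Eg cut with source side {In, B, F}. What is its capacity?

Edges leaving {In, B, F}: In→Eg (8), B→Eg (6), F→Eg (7).
Cut capacity = 8 + 6 + 7 = 21.

21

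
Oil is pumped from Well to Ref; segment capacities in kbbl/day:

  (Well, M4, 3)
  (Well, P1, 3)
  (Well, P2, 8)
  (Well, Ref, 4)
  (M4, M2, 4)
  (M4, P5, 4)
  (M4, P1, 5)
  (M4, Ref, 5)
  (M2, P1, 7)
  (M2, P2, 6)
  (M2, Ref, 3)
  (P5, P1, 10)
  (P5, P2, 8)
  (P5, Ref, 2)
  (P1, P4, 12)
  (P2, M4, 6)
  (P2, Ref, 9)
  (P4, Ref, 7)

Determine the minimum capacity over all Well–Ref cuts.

18

Augment Well→Ref: bottleneck 4, flow now 4.
Augment Well→M4→Ref: bottleneck 3, flow now 7.
Augment Well→P2→Ref: bottleneck 8, flow now 15.
Augment Well→P1→P4→Ref: bottleneck 3, flow now 18.
No augmenting path remains; maximum flow = 18.
By max-flow min-cut, the minimum cut capacity equals the max flow.
In the residual graph, reachable from Well: {Well}.
Min-cut edges: Well→M4 (3), Well→P1 (3), Well→P2 (8), Well→Ref (4); capacity 3 + 3 + 8 + 4 = 18.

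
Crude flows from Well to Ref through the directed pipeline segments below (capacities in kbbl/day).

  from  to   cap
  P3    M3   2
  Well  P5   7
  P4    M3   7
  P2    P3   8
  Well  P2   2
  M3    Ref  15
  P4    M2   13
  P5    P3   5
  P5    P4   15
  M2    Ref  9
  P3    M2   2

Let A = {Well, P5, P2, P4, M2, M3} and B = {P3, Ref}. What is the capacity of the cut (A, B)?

37

Edges leaving {Well, P5, P2, P4, M2, M3}: P5→P3 (5), P2→P3 (8), M2→Ref (9), M3→Ref (15).
Cut capacity = 5 + 8 + 9 + 15 = 37.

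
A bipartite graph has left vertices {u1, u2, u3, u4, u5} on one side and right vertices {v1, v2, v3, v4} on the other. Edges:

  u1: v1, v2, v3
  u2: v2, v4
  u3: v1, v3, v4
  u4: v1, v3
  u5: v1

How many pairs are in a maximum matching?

Unit-capacity flow: source→left, listed edges, right→sink; max matching = max flow.
Augmenting path u1→v1 (+1); matched 1.
Augmenting path u2→v2 (+1); matched 2.
Augmenting path u3→v3 (+1); matched 3.
Augmenting path u4→v3→u3→v4 (+1); matched 4.
No augmenting path remains; maximum matching = 4.
König certificate: {v1, v2, v3, v4} is a vertex cover of size 4 (every listed pair touches it), so no matching can be larger.

4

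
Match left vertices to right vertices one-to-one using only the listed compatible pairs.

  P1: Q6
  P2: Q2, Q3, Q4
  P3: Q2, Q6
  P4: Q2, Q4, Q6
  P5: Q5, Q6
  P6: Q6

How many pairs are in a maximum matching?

Unit-capacity flow: source→left, listed edges, right→sink; max matching = max flow.
Augmenting path P1→Q6 (+1); matched 1.
Augmenting path P2→Q2 (+1); matched 2.
Augmenting path P4→Q4 (+1); matched 3.
Augmenting path P5→Q5 (+1); matched 4.
Augmenting path P3→Q2→P2→Q3 (+1); matched 5.
No augmenting path remains; maximum matching = 5.
König certificate: {P2, P3, P4, P5, Q6} is a vertex cover of size 5 (every listed pair touches it), so no matching can be larger.

5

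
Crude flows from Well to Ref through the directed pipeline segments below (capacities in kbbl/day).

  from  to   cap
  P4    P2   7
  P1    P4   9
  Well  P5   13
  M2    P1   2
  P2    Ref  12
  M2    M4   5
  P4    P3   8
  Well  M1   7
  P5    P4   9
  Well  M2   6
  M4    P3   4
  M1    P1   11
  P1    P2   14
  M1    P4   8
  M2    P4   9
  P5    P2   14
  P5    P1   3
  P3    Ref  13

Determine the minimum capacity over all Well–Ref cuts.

Augment Well→P5→P2→Ref: bottleneck 12, flow now 12.
Augment Well→M2→M4→P3→Ref: bottleneck 4, flow now 16.
Augment Well→M2→P4→P3→Ref: bottleneck 2, flow now 18.
Augment Well→M1→P4→P3→Ref: bottleneck 6, flow now 24.
No augmenting path remains; maximum flow = 24.
By max-flow min-cut, the minimum cut capacity equals the max flow.
In the residual graph, reachable from Well: {Well, M2, M1, P5, M4, P1, P4, P2}.
Min-cut edges: M4→P3 (4), P4→P3 (8), P2→Ref (12); capacity 4 + 8 + 12 = 24.

24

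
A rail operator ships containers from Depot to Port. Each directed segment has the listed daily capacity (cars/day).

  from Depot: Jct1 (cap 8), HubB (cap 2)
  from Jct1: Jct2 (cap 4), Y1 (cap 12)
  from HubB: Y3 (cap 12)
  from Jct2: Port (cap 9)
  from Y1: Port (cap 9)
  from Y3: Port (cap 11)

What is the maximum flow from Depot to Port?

10

Augment Depot→Jct1→Jct2→Port: bottleneck 4, flow now 4.
Augment Depot→Jct1→Y1→Port: bottleneck 4, flow now 8.
Augment Depot→HubB→Y3→Port: bottleneck 2, flow now 10.
No augmenting path remains; maximum flow = 10.
In the residual graph, reachable from Depot: {Depot}.
Min-cut edges: Depot→Jct1 (8), Depot→HubB (2); capacity 8 + 2 = 10.
This cut is saturated, so no flow can exceed 10.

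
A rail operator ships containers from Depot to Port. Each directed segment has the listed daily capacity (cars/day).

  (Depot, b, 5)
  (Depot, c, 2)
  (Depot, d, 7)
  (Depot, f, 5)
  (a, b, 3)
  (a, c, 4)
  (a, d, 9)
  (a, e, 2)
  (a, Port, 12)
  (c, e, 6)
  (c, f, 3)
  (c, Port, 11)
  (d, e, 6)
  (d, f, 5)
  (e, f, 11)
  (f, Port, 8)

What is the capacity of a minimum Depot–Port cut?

Augment Depot→c→Port: bottleneck 2, flow now 2.
Augment Depot→f→Port: bottleneck 5, flow now 7.
Augment Depot→d→f→Port: bottleneck 3, flow now 10.
No augmenting path remains; maximum flow = 10.
By max-flow min-cut, the minimum cut capacity equals the max flow.
In the residual graph, reachable from Depot: {Depot, b, d, e, f}.
Min-cut edges: Depot→c (2), f→Port (8); capacity 2 + 8 = 10.

10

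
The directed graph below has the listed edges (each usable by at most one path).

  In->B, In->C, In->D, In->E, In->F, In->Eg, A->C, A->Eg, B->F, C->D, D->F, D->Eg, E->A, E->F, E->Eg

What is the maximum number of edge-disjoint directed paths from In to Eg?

Assign every edge capacity 1; by Menger, the answer equals the max flow.
Path In→Eg (+1); total 1.
Path In→D→Eg (+1); total 2.
Path In→E→Eg (+1); total 3.
No residual In→Eg path; max flow = 3.
Certifying cut of size 3: {D→Eg, In→E, In→Eg}.

3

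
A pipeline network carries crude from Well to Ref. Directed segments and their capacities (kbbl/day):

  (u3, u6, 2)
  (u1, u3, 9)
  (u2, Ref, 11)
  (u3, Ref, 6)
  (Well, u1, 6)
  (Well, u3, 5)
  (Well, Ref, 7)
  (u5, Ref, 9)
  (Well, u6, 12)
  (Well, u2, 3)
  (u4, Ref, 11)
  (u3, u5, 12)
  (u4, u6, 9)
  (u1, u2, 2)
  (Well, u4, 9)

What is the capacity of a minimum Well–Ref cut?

30

Augment Well→Ref: bottleneck 7, flow now 7.
Augment Well→u2→Ref: bottleneck 3, flow now 10.
Augment Well→u3→Ref: bottleneck 5, flow now 15.
Augment Well→u4→Ref: bottleneck 9, flow now 24.
Augment Well→u1→u2→Ref: bottleneck 2, flow now 26.
Augment Well→u1→u3→Ref: bottleneck 1, flow now 27.
Augment Well→u1→u3→u5→Ref: bottleneck 3, flow now 30.
No augmenting path remains; maximum flow = 30.
By max-flow min-cut, the minimum cut capacity equals the max flow.
In the residual graph, reachable from Well: {Well, u6}.
Min-cut edges: Well→u1 (6), Well→u2 (3), Well→u3 (5), Well→u4 (9), Well→Ref (7); capacity 6 + 3 + 5 + 9 + 7 = 30.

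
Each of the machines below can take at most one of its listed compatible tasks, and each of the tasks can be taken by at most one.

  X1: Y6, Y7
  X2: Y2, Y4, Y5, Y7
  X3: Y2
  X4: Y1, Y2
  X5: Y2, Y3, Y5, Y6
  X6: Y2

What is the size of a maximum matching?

5

Unit-capacity flow: source→left, listed edges, right→sink; max matching = max flow.
Augmenting path X1→Y6 (+1); matched 1.
Augmenting path X2→Y2 (+1); matched 2.
Augmenting path X4→Y1 (+1); matched 3.
Augmenting path X5→Y3 (+1); matched 4.
Augmenting path X3→Y2→X2→Y4 (+1); matched 5.
No augmenting path remains; maximum matching = 5.
König certificate: {X1, X2, X4, X5, Y2} is a vertex cover of size 5 (every listed pair touches it), so no matching can be larger.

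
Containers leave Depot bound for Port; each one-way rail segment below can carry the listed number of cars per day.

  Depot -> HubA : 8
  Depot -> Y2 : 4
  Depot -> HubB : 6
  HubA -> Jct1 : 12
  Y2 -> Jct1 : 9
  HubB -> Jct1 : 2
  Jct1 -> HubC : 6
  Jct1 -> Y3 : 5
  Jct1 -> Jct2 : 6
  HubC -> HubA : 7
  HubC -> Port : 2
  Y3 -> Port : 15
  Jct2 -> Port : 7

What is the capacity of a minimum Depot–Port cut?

13

Augment Depot→HubA→Jct1→HubC→Port: bottleneck 2, flow now 2.
Augment Depot→HubA→Jct1→Y3→Port: bottleneck 5, flow now 7.
Augment Depot→HubA→Jct1→Jct2→Port: bottleneck 1, flow now 8.
Augment Depot→Y2→Jct1→Jct2→Port: bottleneck 4, flow now 12.
Augment Depot→HubB→Jct1→Jct2→Port: bottleneck 1, flow now 13.
No augmenting path remains; maximum flow = 13.
By max-flow min-cut, the minimum cut capacity equals the max flow.
In the residual graph, reachable from Depot: {Depot, HubA, Y2, HubB, Jct1, HubC}.
Min-cut edges: Jct1→Y3 (5), Jct1→Jct2 (6), HubC→Port (2); capacity 5 + 6 + 2 = 13.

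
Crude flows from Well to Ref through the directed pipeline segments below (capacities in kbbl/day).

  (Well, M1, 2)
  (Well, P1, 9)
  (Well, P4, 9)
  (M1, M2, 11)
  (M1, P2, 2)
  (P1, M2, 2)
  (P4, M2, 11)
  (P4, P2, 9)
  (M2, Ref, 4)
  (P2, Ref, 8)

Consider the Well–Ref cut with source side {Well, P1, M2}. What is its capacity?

15

Edges leaving {Well, P1, M2}: Well→M1 (2), Well→P4 (9), M2→Ref (4).
Cut capacity = 2 + 9 + 4 = 15.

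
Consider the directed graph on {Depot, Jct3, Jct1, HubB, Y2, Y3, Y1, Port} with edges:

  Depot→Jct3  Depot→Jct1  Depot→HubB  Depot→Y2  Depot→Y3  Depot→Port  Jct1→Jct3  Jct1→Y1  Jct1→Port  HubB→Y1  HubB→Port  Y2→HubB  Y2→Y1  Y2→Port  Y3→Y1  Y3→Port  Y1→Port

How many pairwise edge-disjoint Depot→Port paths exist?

5

Assign every edge capacity 1; by Menger, the answer equals the max flow.
Path Depot→Port (+1); total 1.
Path Depot→Jct1→Port (+1); total 2.
Path Depot→HubB→Port (+1); total 3.
Path Depot→Y2→Port (+1); total 4.
Path Depot→Y3→Port (+1); total 5.
No residual Depot→Port path; max flow = 5.
Certifying cut of size 5: {Depot→HubB, Depot→Jct1, Depot→Port, Depot→Y2, Depot→Y3}.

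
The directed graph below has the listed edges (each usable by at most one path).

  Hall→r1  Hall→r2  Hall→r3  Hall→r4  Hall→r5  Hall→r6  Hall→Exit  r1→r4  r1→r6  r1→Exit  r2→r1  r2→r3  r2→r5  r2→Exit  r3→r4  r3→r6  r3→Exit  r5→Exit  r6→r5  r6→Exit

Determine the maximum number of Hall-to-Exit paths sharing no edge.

6

Assign every edge capacity 1; by Menger, the answer equals the max flow.
Path Hall→Exit (+1); total 1.
Path Hall→r1→Exit (+1); total 2.
Path Hall→r2→Exit (+1); total 3.
Path Hall→r3→Exit (+1); total 4.
Path Hall→r5→Exit (+1); total 5.
Path Hall→r6→Exit (+1); total 6.
No residual Hall→Exit path; max flow = 6.
Certifying cut of size 6: {Hall→Exit, Hall→r1, Hall→r2, Hall→r3, Hall→r5, Hall→r6}.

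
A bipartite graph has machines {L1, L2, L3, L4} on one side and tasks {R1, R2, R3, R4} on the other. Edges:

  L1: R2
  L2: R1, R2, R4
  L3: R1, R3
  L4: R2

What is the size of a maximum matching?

3

Unit-capacity flow: source→left, listed edges, right→sink; max matching = max flow.
Augmenting path L1→R2 (+1); matched 1.
Augmenting path L2→R1 (+1); matched 2.
Augmenting path L3→R3 (+1); matched 3.
No augmenting path remains; maximum matching = 3.
König certificate: {L2, L3, R2} is a vertex cover of size 3 (every listed pair touches it), so no matching can be larger.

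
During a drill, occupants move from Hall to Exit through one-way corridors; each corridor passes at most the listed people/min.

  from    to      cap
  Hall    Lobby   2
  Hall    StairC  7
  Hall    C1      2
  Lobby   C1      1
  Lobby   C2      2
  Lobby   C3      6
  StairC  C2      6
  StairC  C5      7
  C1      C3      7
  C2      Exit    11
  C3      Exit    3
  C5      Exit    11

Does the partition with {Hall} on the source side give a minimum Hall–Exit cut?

Given cut capacity: 2 + 7 + 2 = 11.
Augment Hall→Lobby→C2→Exit: bottleneck 2, flow now 2.
Augment Hall→StairC→C2→Exit: bottleneck 6, flow now 8.
Augment Hall→StairC→C5→Exit: bottleneck 1, flow now 9.
Augment Hall→C1→C3→Exit: bottleneck 2, flow now 11.
No augmenting path remains; maximum flow = 11.
Cut capacity 11 equals the max flow, so it is a minimum cut.

Yes — it is a minimum cut (capacity 11).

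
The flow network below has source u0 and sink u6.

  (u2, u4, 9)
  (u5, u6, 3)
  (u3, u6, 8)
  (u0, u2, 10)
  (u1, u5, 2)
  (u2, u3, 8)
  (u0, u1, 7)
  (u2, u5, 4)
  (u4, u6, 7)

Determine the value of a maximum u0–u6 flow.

Augment u0→u1→u5→u6: bottleneck 2, flow now 2.
Augment u0→u2→u3→u6: bottleneck 8, flow now 10.
Augment u0→u2→u4→u6: bottleneck 2, flow now 12.
No augmenting path remains; maximum flow = 12.
In the residual graph, reachable from u0: {u0, u1}.
Min-cut edges: u0→u2 (10), u1→u5 (2); capacity 10 + 2 = 12.
This cut is saturated, so no flow can exceed 12.

12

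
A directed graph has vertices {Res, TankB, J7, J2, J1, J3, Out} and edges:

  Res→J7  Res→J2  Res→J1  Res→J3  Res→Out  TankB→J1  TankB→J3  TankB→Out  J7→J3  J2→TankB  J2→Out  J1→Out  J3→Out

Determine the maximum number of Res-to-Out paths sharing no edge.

4

Assign every edge capacity 1; by Menger, the answer equals the max flow.
Path Res→Out (+1); total 1.
Path Res→J2→Out (+1); total 2.
Path Res→J1→Out (+1); total 3.
Path Res→J3→Out (+1); total 4.
No residual Res→Out path; max flow = 4.
Certifying cut of size 4: {J3→Out, Res→J1, Res→J2, Res→Out}.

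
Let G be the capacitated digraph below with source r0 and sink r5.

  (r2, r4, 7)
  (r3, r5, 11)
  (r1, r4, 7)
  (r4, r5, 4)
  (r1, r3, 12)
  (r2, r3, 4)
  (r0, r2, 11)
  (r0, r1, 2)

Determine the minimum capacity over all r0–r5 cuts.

Augment r0→r1→r3→r5: bottleneck 2, flow now 2.
Augment r0→r2→r3→r5: bottleneck 4, flow now 6.
Augment r0→r2→r4→r5: bottleneck 4, flow now 10.
No augmenting path remains; maximum flow = 10.
By max-flow min-cut, the minimum cut capacity equals the max flow.
In the residual graph, reachable from r0: {r0, r2, r4}.
Min-cut edges: r0→r1 (2), r2→r3 (4), r4→r5 (4); capacity 2 + 4 + 4 = 10.

10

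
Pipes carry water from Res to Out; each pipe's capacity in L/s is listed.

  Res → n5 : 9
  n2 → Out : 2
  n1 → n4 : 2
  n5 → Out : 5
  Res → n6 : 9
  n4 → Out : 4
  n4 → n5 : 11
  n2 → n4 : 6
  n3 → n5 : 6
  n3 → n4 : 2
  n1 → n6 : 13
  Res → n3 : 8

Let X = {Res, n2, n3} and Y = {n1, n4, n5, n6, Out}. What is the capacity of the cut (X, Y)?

Edges leaving {Res, n2, n3}: Res→n5 (9), Res→n6 (9), n2→n4 (6), n2→Out (2), n3→n4 (2), n3→n5 (6).
Cut capacity = 9 + 9 + 6 + 2 + 2 + 6 = 34.

34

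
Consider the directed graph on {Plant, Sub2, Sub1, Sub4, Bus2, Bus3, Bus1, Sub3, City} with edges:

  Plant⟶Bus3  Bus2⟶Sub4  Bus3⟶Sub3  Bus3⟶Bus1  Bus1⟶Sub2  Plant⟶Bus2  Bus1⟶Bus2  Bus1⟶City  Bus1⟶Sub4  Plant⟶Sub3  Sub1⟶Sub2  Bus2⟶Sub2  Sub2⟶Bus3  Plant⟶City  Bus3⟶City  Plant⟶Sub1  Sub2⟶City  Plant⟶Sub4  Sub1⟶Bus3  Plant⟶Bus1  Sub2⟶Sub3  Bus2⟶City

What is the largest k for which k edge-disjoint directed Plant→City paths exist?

5

Assign every edge capacity 1; by Menger, the answer equals the max flow.
Path Plant→City (+1); total 1.
Path Plant→Bus2→City (+1); total 2.
Path Plant→Bus3→City (+1); total 3.
Path Plant→Bus1→City (+1); total 4.
Path Plant→Sub1→Sub2→City (+1); total 5.
No residual Plant→City path; max flow = 5.
Certifying cut of size 5: {Plant→Bus1, Plant→Bus2, Plant→Bus3, Plant→City, Plant→Sub1}.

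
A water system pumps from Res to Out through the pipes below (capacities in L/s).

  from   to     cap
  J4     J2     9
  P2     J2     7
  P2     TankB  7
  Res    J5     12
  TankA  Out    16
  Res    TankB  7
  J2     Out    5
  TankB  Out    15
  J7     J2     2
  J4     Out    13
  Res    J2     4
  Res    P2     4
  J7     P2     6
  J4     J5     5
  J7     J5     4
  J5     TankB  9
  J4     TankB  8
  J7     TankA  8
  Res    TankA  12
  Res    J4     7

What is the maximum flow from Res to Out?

39

Augment Res→J4→Out: bottleneck 7, flow now 7.
Augment Res→J2→Out: bottleneck 4, flow now 11.
Augment Res→TankB→Out: bottleneck 7, flow now 18.
Augment Res→TankA→Out: bottleneck 12, flow now 30.
Augment Res→P2→J2→Out: bottleneck 1, flow now 31.
Augment Res→P2→TankB→Out: bottleneck 3, flow now 34.
Augment Res→J5→TankB→Out: bottleneck 5, flow now 39.
No augmenting path remains; maximum flow = 39.
In the residual graph, reachable from Res: {Res, P2, J5, J2, TankB}.
Min-cut edges: Res→J4 (7), Res→TankA (12), J2→Out (5), TankB→Out (15); capacity 7 + 12 + 5 + 15 = 39.
This cut is saturated, so no flow can exceed 39.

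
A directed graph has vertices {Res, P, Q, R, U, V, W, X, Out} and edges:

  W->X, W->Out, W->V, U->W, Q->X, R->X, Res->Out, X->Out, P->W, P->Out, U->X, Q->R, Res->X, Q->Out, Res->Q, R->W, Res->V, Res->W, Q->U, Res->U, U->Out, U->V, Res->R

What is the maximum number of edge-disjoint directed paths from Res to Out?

Assign every edge capacity 1; by Menger, the answer equals the max flow.
Path Res→Out (+1); total 1.
Path Res→Q→Out (+1); total 2.
Path Res→U→Out (+1); total 3.
Path Res→W→Out (+1); total 4.
Path Res→X→Out (+1); total 5.
No residual Res→Out path; max flow = 5.
Certifying cut of size 5: {Res→Out, Res→Q, Res→U, W→Out, X→Out}.

5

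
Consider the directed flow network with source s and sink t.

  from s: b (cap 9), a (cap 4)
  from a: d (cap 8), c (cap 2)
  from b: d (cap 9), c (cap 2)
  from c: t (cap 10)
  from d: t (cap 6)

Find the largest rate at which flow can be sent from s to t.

10

Augment s→a→c→t: bottleneck 2, flow now 2.
Augment s→a→d→t: bottleneck 2, flow now 4.
Augment s→b→c→t: bottleneck 2, flow now 6.
Augment s→b→d→t: bottleneck 4, flow now 10.
No augmenting path remains; maximum flow = 10.
In the residual graph, reachable from s: {s, a, b, d}.
Min-cut edges: a→c (2), b→c (2), d→t (6); capacity 2 + 2 + 6 = 10.
This cut is saturated, so no flow can exceed 10.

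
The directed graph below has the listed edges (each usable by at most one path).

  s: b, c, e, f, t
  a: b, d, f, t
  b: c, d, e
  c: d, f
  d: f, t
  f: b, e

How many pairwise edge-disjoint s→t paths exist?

Assign every edge capacity 1; by Menger, the answer equals the max flow.
Path s→t (+1); total 1.
Path s→b→d→t (+1); total 2.
No residual s→t path; max flow = 2.
Certifying cut of size 2: {d→t, s→t}.

2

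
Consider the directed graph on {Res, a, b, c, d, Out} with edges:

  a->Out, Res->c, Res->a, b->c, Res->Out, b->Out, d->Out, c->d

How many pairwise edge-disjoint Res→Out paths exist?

Assign every edge capacity 1; by Menger, the answer equals the max flow.
Path Res→Out (+1); total 1.
Path Res→a→Out (+1); total 2.
Path Res→c→d→Out (+1); total 3.
No residual Res→Out path; max flow = 3.
Certifying cut of size 3: {Res→Out, Res→a, Res→c}.

3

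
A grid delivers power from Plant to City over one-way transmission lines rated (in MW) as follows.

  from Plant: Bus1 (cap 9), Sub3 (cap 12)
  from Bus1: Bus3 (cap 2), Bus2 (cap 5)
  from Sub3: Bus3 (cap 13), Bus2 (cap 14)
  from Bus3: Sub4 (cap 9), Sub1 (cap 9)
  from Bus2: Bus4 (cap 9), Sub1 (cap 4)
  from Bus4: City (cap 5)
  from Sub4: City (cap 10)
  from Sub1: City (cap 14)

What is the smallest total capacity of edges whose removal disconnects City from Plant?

Augment Plant→Bus1→Bus3→Sub4→City: bottleneck 2, flow now 2.
Augment Plant→Bus1→Bus2→Bus4→City: bottleneck 5, flow now 7.
Augment Plant→Sub3→Bus3→Sub4→City: bottleneck 7, flow now 14.
Augment Plant→Sub3→Bus3→Sub1→City: bottleneck 5, flow now 19.
No augmenting path remains; maximum flow = 19.
By max-flow min-cut, the minimum cut capacity equals the max flow.
In the residual graph, reachable from Plant: {Plant, Bus1}.
Min-cut edges: Plant→Sub3 (12), Bus1→Bus3 (2), Bus1→Bus2 (5); capacity 12 + 2 + 5 = 19.

19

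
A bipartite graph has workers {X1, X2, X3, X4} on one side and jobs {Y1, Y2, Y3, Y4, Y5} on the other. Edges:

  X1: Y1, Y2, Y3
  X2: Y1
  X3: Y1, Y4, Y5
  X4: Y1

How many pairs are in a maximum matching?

3

Unit-capacity flow: source→left, listed edges, right→sink; max matching = max flow.
Augmenting path X1→Y1 (+1); matched 1.
Augmenting path X3→Y4 (+1); matched 2.
Augmenting path X2→Y1→X1→Y2 (+1); matched 3.
No augmenting path remains; maximum matching = 3.
König certificate: {X1, X3, Y1} is a vertex cover of size 3 (every listed pair touches it), so no matching can be larger.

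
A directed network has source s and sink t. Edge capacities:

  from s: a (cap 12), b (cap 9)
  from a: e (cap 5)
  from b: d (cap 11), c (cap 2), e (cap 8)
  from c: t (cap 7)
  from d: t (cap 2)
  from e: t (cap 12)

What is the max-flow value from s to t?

14

Augment s→a→e→t: bottleneck 5, flow now 5.
Augment s→b→c→t: bottleneck 2, flow now 7.
Augment s→b→d→t: bottleneck 2, flow now 9.
Augment s→b→e→t: bottleneck 5, flow now 14.
No augmenting path remains; maximum flow = 14.
In the residual graph, reachable from s: {s, a}.
Min-cut edges: s→b (9), a→e (5); capacity 9 + 5 = 14.
This cut is saturated, so no flow can exceed 14.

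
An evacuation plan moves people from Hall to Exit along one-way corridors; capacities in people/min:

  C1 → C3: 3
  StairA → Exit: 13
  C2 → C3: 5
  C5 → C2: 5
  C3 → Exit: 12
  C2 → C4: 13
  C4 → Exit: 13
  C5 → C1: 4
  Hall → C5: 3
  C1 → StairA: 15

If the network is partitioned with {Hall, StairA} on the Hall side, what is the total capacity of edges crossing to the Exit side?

Edges leaving {Hall, StairA}: Hall→C5 (3), StairA→Exit (13).
Cut capacity = 3 + 13 = 16.

16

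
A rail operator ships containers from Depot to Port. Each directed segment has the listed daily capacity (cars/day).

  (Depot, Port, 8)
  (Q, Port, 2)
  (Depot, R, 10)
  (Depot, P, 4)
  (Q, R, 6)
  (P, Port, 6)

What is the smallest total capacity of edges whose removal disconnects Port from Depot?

Augment Depot→Port: bottleneck 8, flow now 8.
Augment Depot→P→Port: bottleneck 4, flow now 12.
No augmenting path remains; maximum flow = 12.
By max-flow min-cut, the minimum cut capacity equals the max flow.
In the residual graph, reachable from Depot: {Depot, R}.
Min-cut edges: Depot→P (4), Depot→Port (8); capacity 4 + 8 = 12.

12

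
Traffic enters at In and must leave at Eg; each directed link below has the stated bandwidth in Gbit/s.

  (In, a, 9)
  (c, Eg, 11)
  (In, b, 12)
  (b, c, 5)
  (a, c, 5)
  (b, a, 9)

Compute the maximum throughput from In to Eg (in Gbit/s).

10

Augment In→a→c→Eg: bottleneck 5, flow now 5.
Augment In→b→c→Eg: bottleneck 5, flow now 10.
No augmenting path remains; maximum flow = 10.
In the residual graph, reachable from In: {In, a, b}.
Min-cut edges: a→c (5), b→c (5); capacity 5 + 5 = 10.
This cut is saturated, so no flow can exceed 10.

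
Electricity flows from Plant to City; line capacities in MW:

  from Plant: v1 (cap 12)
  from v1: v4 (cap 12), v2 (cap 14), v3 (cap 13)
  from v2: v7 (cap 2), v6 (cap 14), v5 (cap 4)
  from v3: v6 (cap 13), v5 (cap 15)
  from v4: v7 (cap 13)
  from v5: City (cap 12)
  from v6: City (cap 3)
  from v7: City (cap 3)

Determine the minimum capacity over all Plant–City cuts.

Augment Plant→v1→v2→v5→City: bottleneck 4, flow now 4.
Augment Plant→v1→v2→v6→City: bottleneck 3, flow now 7.
Augment Plant→v1→v2→v7→City: bottleneck 2, flow now 9.
Augment Plant→v1→v3→v5→City: bottleneck 3, flow now 12.
No augmenting path remains; maximum flow = 12.
By max-flow min-cut, the minimum cut capacity equals the max flow.
In the residual graph, reachable from Plant: {Plant}.
Min-cut edges: Plant→v1 (12); capacity 12 = 12.

12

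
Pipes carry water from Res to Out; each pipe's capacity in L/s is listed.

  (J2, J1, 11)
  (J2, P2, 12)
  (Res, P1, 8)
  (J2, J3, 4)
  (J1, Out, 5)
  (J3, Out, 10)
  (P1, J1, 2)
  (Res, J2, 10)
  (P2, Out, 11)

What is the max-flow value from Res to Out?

12

Augment Res→J2→J1→Out: bottleneck 5, flow now 5.
Augment Res→J2→J3→Out: bottleneck 4, flow now 9.
Augment Res→J2→P2→Out: bottleneck 1, flow now 10.
Augment Res→P1→J1→J2→P2→Out: bottleneck 2, flow now 12. (uses reverse residual edge)
No augmenting path remains; maximum flow = 12.
In the residual graph, reachable from Res: {Res, P1}.
Min-cut edges: Res→J2 (10), P1→J1 (2); capacity 10 + 2 = 12.
This cut is saturated, so no flow can exceed 12.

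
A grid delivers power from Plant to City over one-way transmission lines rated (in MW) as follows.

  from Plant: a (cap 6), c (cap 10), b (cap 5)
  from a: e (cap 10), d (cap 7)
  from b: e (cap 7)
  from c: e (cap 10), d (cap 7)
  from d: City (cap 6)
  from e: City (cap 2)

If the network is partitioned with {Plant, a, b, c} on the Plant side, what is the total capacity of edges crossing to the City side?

Edges leaving {Plant, a, b, c}: a→d (7), a→e (10), b→e (7), c→d (7), c→e (10).
Cut capacity = 7 + 10 + 7 + 7 + 10 = 41.

41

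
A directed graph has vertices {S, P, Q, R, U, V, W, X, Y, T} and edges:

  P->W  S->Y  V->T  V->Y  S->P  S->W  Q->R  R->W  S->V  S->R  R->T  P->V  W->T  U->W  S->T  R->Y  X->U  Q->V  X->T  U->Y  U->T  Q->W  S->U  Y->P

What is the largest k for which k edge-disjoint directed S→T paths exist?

Assign every edge capacity 1; by Menger, the answer equals the max flow.
Path S→T (+1); total 1.
Path S→R→T (+1); total 2.
Path S→U→T (+1); total 3.
Path S→V→T (+1); total 4.
Path S→W→T (+1); total 5.
No residual S→T path; max flow = 5.
Certifying cut of size 5: {S→R, S→T, S→U, V→T, W→T}.

5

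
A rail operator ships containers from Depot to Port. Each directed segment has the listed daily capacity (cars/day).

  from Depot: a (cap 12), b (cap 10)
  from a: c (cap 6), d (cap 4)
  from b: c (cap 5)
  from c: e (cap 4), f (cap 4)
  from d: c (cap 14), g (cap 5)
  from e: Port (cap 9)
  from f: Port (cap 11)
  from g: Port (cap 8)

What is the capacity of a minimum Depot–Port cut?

Augment Depot→a→c→e→Port: bottleneck 4, flow now 4.
Augment Depot→a→c→f→Port: bottleneck 2, flow now 6.
Augment Depot→a→d→g→Port: bottleneck 4, flow now 10.
Augment Depot→b→c→f→Port: bottleneck 2, flow now 12.
No augmenting path remains; maximum flow = 12.
By max-flow min-cut, the minimum cut capacity equals the max flow.
In the residual graph, reachable from Depot: {Depot, a, b, c}.
Min-cut edges: a→d (4), c→e (4), c→f (4); capacity 4 + 4 + 4 = 12.

12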